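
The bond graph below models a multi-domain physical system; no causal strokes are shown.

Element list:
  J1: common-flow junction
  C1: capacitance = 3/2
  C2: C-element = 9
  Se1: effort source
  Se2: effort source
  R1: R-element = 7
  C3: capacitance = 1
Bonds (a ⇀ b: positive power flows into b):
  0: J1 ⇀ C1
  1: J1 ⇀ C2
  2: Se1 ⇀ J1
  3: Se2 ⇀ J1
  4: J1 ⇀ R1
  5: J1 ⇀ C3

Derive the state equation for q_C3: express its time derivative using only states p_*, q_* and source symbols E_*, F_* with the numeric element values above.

b2 stroke→J1  (source Se1 imposes e)
b3 stroke→J1  (Se2 fixes effort; stroke away)
b0 stroke→J1  (C1 integral (e out))
b1 stroke→J1  (C2 integral (e out))
b5 stroke→J1  (C3 integral (e out))
b4 stroke→R1  (J1 needs exactly one f-in)

dq_C3/dt = E_Se1/7 + E_Se2/7 - 2*q_C1/21 - q_C2/63 - q_C3/7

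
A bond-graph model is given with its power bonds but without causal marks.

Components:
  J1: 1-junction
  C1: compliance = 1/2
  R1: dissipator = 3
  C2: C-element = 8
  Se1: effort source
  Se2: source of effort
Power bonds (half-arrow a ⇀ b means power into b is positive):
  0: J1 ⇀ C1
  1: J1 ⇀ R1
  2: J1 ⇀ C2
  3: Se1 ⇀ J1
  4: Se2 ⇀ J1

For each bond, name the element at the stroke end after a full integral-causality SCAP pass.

b0 →J1
b1 →R1
b2 →J1
b3 →J1
b4 →J1

bond 3 |J1  (Se1 (Se) sets effort on bond)
bond 4 |J1  (Se2 (Se) sets effort on bond)
bond 0 |J1  (C1 outputs effort q/C1)
bond 2 |J1  (C2 outputs effort q/C2)
bond 1 |R1  (J1 needs exactly one f-in)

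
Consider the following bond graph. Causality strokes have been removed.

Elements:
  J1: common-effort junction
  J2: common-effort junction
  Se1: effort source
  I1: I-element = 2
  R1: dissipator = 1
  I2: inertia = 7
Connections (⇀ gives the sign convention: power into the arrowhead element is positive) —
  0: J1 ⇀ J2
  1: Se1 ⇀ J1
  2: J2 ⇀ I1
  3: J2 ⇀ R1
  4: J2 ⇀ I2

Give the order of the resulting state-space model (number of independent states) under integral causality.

2  (I1, I2 all integral)

bond 1 →J1  (Se1 fixes effort; stroke away)
bond 0 →J2  (common-e at J1 fixed by 1)
bond 2 →I1  (J2 effort already set via bond 0)
bond 3 →R1  (J2: bond 0 brought effort, rest push out)
bond 4 →I2  (0-jn J2 has e-setter on 0)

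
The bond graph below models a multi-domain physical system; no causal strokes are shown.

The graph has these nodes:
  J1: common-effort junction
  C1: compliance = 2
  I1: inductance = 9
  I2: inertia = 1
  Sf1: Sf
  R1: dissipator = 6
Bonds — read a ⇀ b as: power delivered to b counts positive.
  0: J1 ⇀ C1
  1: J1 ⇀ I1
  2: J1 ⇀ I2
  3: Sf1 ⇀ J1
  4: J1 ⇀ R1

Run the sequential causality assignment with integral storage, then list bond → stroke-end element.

#0 stroke→J1
#1 stroke→I1
#2 stroke→I2
#3 stroke→Sf1
#4 stroke→R1

β3 stroke at Sf1  (Sf1: flow source, stroke at near end)
β0 stroke at J1  (C1: C, integral causality)
β1 stroke at I1  (J1 effort already set via bond 0)
β2 stroke at I2  (common-e at J1 fixed by 0)
β4 stroke at R1  (0-jn J1 has e-setter on 0)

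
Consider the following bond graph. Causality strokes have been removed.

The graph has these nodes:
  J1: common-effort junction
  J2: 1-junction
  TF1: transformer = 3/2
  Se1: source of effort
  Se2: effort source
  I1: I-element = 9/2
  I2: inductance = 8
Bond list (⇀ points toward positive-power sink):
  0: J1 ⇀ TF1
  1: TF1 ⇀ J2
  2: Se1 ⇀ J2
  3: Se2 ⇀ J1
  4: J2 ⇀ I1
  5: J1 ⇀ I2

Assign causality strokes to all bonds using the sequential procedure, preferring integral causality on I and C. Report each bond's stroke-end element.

bond 2 stroke→J2  (Se1 (Se) sets effort on bond)
bond 3 stroke→J1  (Se2: effort source, stroke at far end)
bond 0 stroke→TF1  (0-jn J1 has e-setter on 3)
bond 5 stroke→I2  (J1 effort already set via bond 3)
bond 1 stroke→J2  (TF1: transformer flips bond 0)
bond 4 stroke→I1  (J2 needs exactly one f-in)

β0 →TF1
β1 →J2
β2 →J2
β3 →J1
β4 →I1
β5 →I2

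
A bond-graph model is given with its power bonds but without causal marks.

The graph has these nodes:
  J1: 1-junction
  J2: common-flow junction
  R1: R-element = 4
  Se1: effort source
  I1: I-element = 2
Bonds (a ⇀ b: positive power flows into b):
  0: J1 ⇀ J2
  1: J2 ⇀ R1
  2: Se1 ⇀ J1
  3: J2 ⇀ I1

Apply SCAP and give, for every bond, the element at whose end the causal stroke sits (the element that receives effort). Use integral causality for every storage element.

bond 0 |J2
bond 1 |J2
bond 2 |J1
bond 3 |I1

#2 stroke at J1  (Se1 fixes effort; stroke away)
#0 stroke at J2  (J1: last free bond brings flow in)
#3 stroke at I1  (I1: I, integral causality)
#1 stroke at J2  (J2: bond 3 brought flow, rest push out)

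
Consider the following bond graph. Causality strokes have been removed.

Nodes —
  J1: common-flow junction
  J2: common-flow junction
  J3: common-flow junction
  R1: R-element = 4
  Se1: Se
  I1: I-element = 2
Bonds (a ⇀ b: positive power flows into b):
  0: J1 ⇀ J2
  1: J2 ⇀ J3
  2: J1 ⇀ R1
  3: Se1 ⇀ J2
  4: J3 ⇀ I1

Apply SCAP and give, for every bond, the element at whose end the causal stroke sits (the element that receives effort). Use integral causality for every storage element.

#3 stroke→J2  (source Se1 imposes e)
#4 stroke→I1  (prefer integral on I1)
#1 stroke→J3  (J3 flow already set via bond 4)
#0 stroke→J2  (1-jn J2 has f-setter on 1)
#2 stroke→J1  (J1: bond 0 brought flow, rest push out)

β0 →J2
β1 →J3
β2 →J1
β3 →J2
β4 →I1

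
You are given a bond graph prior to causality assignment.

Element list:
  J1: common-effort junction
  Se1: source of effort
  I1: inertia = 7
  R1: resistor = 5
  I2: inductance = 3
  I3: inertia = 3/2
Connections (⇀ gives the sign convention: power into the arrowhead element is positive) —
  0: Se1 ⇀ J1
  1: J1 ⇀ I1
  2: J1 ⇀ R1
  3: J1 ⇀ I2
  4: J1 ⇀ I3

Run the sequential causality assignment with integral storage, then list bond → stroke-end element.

bond 0 |J1  (Se1: effort source, stroke at far end)
bond 1 |I1  (J1 effort already set via bond 0)
bond 2 |R1  (J1 effort already set via bond 0)
bond 3 |I2  (J1: bond 0 brought effort, rest push out)
bond 4 |I3  (J1 effort already set via bond 0)

bond 0 →J1
bond 1 →I1
bond 2 →R1
bond 3 →I2
bond 4 →I3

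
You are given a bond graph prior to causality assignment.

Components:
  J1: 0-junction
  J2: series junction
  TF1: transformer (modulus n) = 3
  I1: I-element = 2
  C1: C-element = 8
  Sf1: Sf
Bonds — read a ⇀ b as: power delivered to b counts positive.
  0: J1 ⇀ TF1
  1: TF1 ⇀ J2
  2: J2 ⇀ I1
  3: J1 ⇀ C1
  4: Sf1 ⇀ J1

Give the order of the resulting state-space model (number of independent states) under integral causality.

b4 stroke→Sf1  (Sf1 (Sf) sets flow on bond)
b2 stroke→I1  (I1 integral (f out))
b1 stroke→J2  (1-jn J2 has f-setter on 2)
b0 stroke→TF1  (TF TF1: opposite of bond 1)
b3 stroke→J1  (J1: last free bond brings effort in)

2  (C1, I1 all integral)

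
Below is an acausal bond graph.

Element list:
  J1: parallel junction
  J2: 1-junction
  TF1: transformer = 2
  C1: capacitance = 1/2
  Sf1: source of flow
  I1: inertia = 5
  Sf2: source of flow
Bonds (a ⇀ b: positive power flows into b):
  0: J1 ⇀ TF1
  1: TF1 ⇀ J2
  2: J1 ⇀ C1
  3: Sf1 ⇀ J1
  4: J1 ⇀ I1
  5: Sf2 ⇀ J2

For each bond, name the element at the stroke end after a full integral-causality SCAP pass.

#3 →Sf1  (source Sf1 imposes f)
#5 →Sf2  (Sf2 fixes flow; stroke at Sf2)
#1 →J2  (J2 flow already set via bond 5)
#0 →TF1  (TF1: transformer flips bond 1)
#2 →J1  (C1 outputs effort q/C1)
#4 →I1  (J1: bond 2 brought effort, rest push out)

bond 0 →TF1
bond 1 →J2
bond 2 →J1
bond 3 →Sf1
bond 4 →I1
bond 5 →Sf2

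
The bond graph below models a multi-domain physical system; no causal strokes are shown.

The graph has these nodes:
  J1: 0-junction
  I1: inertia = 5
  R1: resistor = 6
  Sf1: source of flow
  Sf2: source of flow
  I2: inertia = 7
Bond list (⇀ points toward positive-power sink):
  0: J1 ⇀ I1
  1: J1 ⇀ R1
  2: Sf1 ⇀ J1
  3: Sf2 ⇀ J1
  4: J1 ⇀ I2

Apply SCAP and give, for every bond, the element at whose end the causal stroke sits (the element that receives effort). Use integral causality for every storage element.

β2 stroke at Sf1  (source Sf1 imposes f)
β3 stroke at Sf2  (Sf2: flow source, stroke at near end)
β0 stroke at I1  (prefer integral on I1)
β4 stroke at I2  (I2 integral (f out))
β1 stroke at J1  (only one effort-in slot at J1)

b0 |I1
b1 |J1
b2 |Sf1
b3 |Sf2
b4 |I2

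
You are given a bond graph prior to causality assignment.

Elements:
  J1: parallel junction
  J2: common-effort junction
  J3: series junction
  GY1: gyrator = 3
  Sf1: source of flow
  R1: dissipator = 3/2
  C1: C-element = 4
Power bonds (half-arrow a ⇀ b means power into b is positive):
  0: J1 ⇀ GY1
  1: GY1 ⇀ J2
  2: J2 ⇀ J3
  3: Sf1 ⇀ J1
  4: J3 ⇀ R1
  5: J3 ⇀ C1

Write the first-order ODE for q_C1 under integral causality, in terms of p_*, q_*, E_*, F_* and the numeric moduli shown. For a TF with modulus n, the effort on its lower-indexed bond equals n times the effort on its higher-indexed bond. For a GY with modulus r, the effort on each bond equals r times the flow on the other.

dq_C1/dt = 2*F_Sf1 - q_C1/6

β3 stroke at Sf1  (Sf1 fixes flow; stroke at Sf1)
β0 stroke at J1  (closing 0-jn rule on J1)
β1 stroke at J2  (GY GY1: same side as bond 0)
β2 stroke at J3  (J2: bond 1 brought effort, rest push out)
β5 stroke at J3  (C1 integral (e out))
β4 stroke at R1  (closing 1-jn rule on J3)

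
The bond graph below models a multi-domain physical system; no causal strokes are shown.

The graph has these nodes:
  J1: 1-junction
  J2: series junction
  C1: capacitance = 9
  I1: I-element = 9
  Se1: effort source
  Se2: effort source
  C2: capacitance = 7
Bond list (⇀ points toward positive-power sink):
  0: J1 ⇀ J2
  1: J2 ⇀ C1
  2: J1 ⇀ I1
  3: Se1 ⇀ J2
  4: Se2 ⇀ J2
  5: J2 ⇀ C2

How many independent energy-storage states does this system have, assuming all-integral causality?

3  (C1, C2, I1 all integral)

b3 stroke at J2  (Se1 (Se) sets effort on bond)
b4 stroke at J2  (Se2 fixes effort; stroke away)
b1 stroke at J2  (C1 outputs effort q/C1)
b2 stroke at I1  (prefer integral on I1)
b0 stroke at J1  (J1 flow already set via bond 2)
b5 stroke at J2  (common-f at J2 fixed by 0)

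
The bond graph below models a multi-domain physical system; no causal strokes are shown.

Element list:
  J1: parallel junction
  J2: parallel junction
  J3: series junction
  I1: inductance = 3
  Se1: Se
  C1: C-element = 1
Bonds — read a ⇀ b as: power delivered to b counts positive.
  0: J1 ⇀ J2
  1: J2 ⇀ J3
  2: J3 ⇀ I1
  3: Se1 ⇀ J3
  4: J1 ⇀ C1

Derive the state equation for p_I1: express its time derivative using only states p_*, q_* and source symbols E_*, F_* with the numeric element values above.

#3 stroke→J3  (Se1 fixes effort; stroke away)
#2 stroke→I1  (prefer integral on I1)
#1 stroke→J3  (1-jn J3 has f-setter on 2)
#0 stroke→J2  (closing 0-jn rule on J2)
#4 stroke→J1  (J1: last free bond brings effort in)

dp_I1/dt = E_Se1 + q_C1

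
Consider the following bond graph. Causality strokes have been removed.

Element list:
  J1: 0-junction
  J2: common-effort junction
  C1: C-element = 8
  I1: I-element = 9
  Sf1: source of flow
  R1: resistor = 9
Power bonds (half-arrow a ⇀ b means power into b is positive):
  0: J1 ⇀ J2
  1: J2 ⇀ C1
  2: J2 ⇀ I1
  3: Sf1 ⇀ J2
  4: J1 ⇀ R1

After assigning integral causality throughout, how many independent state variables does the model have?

2  (C1, I1 all integral)

#3 →Sf1  (Sf1: flow source, stroke at near end)
#1 →J2  (prefer integral on C1)
#0 →J1  (common-e at J2 fixed by 1)
#2 →I1  (0-jn J2 has e-setter on 1)
#4 →R1  (J1 effort already set via bond 0)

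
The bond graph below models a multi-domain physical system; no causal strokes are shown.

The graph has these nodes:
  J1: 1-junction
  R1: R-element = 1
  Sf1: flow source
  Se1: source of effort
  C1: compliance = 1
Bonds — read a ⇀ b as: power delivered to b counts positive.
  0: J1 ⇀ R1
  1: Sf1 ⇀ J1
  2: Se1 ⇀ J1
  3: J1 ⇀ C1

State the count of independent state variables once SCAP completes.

1  (C1 all integral)

b1 stroke→Sf1  (Sf1: flow source, stroke at near end)
b2 stroke→J1  (source Se1 imposes e)
b0 stroke→J1  (J1 flow already set via bond 1)
b3 stroke→J1  (1-jn J1 has f-setter on 1)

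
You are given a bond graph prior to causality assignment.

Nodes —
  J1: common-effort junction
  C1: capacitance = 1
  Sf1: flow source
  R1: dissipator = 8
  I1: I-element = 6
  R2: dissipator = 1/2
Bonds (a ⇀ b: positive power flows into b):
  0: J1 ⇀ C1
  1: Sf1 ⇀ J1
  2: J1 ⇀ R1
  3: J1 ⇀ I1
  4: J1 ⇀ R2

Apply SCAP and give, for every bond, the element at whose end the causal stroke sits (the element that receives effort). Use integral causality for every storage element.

#1 stroke at Sf1  (source Sf1 imposes f)
#0 stroke at J1  (prefer integral on C1)
#2 stroke at R1  (0-jn J1 has e-setter on 0)
#3 stroke at I1  (J1: bond 0 brought effort, rest push out)
#4 stroke at R2  (0-jn J1 has e-setter on 0)

b0 stroke→J1
b1 stroke→Sf1
b2 stroke→R1
b3 stroke→I1
b4 stroke→R2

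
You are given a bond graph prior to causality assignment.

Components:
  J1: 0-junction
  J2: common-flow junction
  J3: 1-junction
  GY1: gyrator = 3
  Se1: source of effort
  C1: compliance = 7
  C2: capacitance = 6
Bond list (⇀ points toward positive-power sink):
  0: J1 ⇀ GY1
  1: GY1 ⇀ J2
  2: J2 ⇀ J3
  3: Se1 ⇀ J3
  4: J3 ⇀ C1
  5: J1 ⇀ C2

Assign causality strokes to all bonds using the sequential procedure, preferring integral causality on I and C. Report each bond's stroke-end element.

bond 0 |GY1
bond 1 |GY1
bond 2 |J2
bond 3 |J3
bond 4 |J3
bond 5 |J1

bond 3 |J3  (Se1 fixes effort; stroke away)
bond 4 |J3  (C1 outputs effort q/C1)
bond 2 |J2  (closing 1-jn rule on J3)
bond 1 |GY1  (only one flow-in slot at J2)
bond 0 |GY1  (through GY1, causality inverts; strokes same side of GY1)
bond 5 |J1  (only one effort-in slot at J1)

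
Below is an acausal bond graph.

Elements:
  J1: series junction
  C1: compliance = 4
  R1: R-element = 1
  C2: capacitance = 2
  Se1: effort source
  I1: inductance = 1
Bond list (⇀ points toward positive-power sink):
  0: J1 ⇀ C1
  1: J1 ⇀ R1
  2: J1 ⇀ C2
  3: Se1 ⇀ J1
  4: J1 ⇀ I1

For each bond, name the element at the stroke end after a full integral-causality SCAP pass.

bond 3 →J1  (Se1 (Se) sets effort on bond)
bond 0 →J1  (C1 outputs effort q/C1)
bond 2 →J1  (C2 integral (e out))
bond 4 →I1  (prefer integral on I1)
bond 1 →J1  (J1 flow already set via bond 4)

b0 stroke at J1
b1 stroke at J1
b2 stroke at J1
b3 stroke at J1
b4 stroke at I1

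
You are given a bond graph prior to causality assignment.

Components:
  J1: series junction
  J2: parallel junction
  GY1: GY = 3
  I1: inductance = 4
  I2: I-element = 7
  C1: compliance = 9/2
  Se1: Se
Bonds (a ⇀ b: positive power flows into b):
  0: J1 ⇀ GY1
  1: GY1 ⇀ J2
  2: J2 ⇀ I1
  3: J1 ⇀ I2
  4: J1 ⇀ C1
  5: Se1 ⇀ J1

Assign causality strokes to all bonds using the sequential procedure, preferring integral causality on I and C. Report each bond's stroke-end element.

b0 |J1
b1 |J2
b2 |I1
b3 |I2
b4 |J1
b5 |J1

b5 stroke→J1  (Se1 fixes effort; stroke away)
b2 stroke→I1  (I1: I, integral causality)
b1 stroke→J2  (J2 needs exactly one e-in)
b0 stroke→J1  (through GY1, causality inverts; strokes same side of GY1)
b3 stroke→I2  (prefer integral on I2)
b4 stroke→J1  (J1 flow already set via bond 3)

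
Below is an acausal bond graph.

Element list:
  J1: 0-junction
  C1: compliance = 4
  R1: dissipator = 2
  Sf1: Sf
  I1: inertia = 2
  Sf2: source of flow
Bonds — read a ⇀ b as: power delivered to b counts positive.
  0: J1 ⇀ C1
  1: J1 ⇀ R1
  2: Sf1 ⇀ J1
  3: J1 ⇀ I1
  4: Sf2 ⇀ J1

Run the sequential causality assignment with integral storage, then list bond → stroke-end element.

bond 2 stroke→Sf1  (source Sf1 imposes f)
bond 4 stroke→Sf2  (Sf2 (Sf) sets flow on bond)
bond 0 stroke→J1  (prefer integral on C1)
bond 1 stroke→R1  (J1 effort already set via bond 0)
bond 3 stroke→I1  (0-jn J1 has e-setter on 0)

#0 |J1
#1 |R1
#2 |Sf1
#3 |I1
#4 |Sf2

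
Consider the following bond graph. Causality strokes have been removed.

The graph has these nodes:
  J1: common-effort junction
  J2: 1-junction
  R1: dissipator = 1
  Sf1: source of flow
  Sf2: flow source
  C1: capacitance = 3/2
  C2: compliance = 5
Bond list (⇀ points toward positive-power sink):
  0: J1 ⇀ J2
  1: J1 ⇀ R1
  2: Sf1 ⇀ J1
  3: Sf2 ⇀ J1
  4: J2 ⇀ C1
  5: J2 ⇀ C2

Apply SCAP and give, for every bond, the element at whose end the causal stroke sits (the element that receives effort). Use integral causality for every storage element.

#2 stroke→Sf1  (Sf1 (Sf) sets flow on bond)
#3 stroke→Sf2  (source Sf2 imposes f)
#4 stroke→J2  (prefer integral on C1)
#5 stroke→J2  (C2 outputs effort q/C2)
#0 stroke→J1  (J2 needs exactly one f-in)
#1 stroke→R1  (common-e at J1 fixed by 0)

β0 stroke at J1
β1 stroke at R1
β2 stroke at Sf1
β3 stroke at Sf2
β4 stroke at J2
β5 stroke at J2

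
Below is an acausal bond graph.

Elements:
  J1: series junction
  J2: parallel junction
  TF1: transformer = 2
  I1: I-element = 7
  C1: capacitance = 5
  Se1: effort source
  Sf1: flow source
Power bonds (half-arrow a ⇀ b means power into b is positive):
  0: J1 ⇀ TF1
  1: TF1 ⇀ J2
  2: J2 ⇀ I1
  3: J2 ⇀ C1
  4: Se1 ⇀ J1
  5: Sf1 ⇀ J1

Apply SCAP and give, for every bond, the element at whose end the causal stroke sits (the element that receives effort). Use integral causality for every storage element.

#0 stroke at J1
#1 stroke at TF1
#2 stroke at I1
#3 stroke at J2
#4 stroke at J1
#5 stroke at Sf1

β4 →J1  (Se1: effort source, stroke at far end)
β5 →Sf1  (Sf1 fixes flow; stroke at Sf1)
β0 →J1  (J1: bond 5 brought flow, rest push out)
β1 →TF1  (TF TF1: opposite of bond 0)
β2 →I1  (I1 outputs flow p/I1)
β3 →J2  (J2: last free bond brings effort in)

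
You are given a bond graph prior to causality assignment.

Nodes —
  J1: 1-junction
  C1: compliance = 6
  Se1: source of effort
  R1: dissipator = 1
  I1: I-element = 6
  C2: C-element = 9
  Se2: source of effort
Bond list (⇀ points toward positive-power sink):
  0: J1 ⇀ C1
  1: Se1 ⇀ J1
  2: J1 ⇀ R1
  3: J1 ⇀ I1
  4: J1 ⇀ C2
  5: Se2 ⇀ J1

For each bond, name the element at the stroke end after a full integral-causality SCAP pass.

bond 0 stroke→J1
bond 1 stroke→J1
bond 2 stroke→J1
bond 3 stroke→I1
bond 4 stroke→J1
bond 5 stroke→J1

bond 1 →J1  (source Se1 imposes e)
bond 5 →J1  (Se2: effort source, stroke at far end)
bond 0 →J1  (C1: C, integral causality)
bond 3 →I1  (I1 outputs flow p/I1)
bond 2 →J1  (J1: bond 3 brought flow, rest push out)
bond 4 →J1  (J1 flow already set via bond 3)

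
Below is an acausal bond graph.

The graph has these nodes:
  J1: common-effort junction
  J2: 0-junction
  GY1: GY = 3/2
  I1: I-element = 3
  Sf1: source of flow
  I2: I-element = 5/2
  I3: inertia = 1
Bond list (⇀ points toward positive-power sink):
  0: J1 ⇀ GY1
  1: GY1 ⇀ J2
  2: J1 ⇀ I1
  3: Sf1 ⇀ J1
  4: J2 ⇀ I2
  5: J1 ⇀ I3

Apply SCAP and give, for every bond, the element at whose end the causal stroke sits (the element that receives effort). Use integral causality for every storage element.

#3 stroke at Sf1  (source Sf1 imposes f)
#2 stroke at I1  (I1 integral (f out))
#4 stroke at I2  (I2 outputs flow p/I2)
#1 stroke at J2  (only one effort-in slot at J2)
#0 stroke at J1  (through GY1, causality inverts; strokes same side of GY1)
#5 stroke at I3  (J1 effort already set via bond 0)

β0 →J1
β1 →J2
β2 →I1
β3 →Sf1
β4 →I2
β5 →I3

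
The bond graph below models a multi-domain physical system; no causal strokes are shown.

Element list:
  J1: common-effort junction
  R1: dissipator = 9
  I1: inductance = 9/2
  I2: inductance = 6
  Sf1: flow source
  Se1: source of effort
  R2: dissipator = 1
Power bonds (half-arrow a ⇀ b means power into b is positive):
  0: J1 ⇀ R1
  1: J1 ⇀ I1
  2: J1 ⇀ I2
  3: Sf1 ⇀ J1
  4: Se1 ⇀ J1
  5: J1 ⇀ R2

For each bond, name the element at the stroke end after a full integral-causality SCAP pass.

bond 3 stroke→Sf1  (source Sf1 imposes f)
bond 4 stroke→J1  (Se1 (Se) sets effort on bond)
bond 0 stroke→R1  (J1 effort already set via bond 4)
bond 1 stroke→I1  (0-jn J1 has e-setter on 4)
bond 2 stroke→I2  (J1: bond 4 brought effort, rest push out)
bond 5 stroke→R2  (0-jn J1 has e-setter on 4)

b0 |R1
b1 |I1
b2 |I2
b3 |Sf1
b4 |J1
b5 |R2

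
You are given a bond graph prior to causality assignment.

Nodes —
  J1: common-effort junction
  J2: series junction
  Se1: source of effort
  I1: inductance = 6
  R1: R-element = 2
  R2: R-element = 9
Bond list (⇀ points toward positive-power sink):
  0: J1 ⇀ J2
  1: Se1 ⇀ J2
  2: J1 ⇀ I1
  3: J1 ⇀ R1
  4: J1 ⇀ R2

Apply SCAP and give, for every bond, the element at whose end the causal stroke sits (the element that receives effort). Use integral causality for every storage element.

β0 |J1
β1 |J2
β2 |I1
β3 |R1
β4 |R2

β1 stroke→J2  (Se1 (Se) sets effort on bond)
β0 stroke→J1  (J2 needs exactly one f-in)
β2 stroke→I1  (0-jn J1 has e-setter on 0)
β3 stroke→R1  (0-jn J1 has e-setter on 0)
β4 stroke→R2  (0-jn J1 has e-setter on 0)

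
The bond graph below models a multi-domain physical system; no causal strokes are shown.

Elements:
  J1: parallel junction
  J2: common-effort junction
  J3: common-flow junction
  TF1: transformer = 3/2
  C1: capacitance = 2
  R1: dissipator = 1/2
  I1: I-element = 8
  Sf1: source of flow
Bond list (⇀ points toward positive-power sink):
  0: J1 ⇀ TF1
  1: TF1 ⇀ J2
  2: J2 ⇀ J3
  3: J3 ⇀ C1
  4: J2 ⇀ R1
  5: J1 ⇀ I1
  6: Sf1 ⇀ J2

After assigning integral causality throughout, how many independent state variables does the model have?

2  (C1, I1 all integral)

#6 stroke→Sf1  (source Sf1 imposes f)
#3 stroke→J3  (C1: C, integral causality)
#2 stroke→J2  (closing 1-jn rule on J3)
#1 stroke→TF1  (J2: bond 2 brought effort, rest push out)
#4 stroke→R1  (common-e at J2 fixed by 2)
#0 stroke→J1  (TF TF1: opposite of bond 1)
#5 stroke→I1  (common-e at J1 fixed by 0)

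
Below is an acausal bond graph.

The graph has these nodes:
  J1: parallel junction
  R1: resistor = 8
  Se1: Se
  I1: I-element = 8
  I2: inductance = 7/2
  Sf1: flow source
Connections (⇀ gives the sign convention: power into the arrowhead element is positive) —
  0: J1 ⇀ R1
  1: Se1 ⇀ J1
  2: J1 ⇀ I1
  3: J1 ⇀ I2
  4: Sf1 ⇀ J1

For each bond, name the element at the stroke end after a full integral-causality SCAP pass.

β0 →R1
β1 →J1
β2 →I1
β3 →I2
β4 →Sf1

b1 stroke at J1  (Se1 (Se) sets effort on bond)
b4 stroke at Sf1  (Sf1 fixes flow; stroke at Sf1)
b0 stroke at R1  (common-e at J1 fixed by 1)
b2 stroke at I1  (common-e at J1 fixed by 1)
b3 stroke at I2  (J1 effort already set via bond 1)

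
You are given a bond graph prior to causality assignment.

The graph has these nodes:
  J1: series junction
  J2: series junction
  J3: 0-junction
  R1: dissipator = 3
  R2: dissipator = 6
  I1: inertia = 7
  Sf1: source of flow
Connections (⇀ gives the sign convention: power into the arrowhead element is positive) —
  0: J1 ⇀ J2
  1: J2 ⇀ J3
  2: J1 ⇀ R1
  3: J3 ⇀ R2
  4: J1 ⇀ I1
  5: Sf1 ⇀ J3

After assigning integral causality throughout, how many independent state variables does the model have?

1  (I1 all integral)

bond 5 |Sf1  (Sf1 fixes flow; stroke at Sf1)
bond 4 |I1  (prefer integral on I1)
bond 0 |J1  (1-jn J1 has f-setter on 4)
bond 2 |J1  (common-f at J1 fixed by 4)
bond 1 |J2  (J2 flow already set via bond 0)
bond 3 |J3  (J3 needs exactly one e-in)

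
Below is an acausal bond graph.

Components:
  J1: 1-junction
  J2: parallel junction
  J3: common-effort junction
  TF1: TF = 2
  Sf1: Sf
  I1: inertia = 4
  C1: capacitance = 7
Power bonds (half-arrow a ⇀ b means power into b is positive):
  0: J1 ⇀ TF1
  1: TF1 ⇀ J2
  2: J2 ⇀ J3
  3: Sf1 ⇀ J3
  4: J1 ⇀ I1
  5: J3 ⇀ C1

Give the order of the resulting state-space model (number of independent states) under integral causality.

b3 stroke→Sf1  (Sf1 fixes flow; stroke at Sf1)
b4 stroke→I1  (I1: I, integral causality)
b0 stroke→J1  (J1: bond 4 brought flow, rest push out)
b1 stroke→TF1  (through TF1, causality passes straight; one stroke at TF1)
b2 stroke→J2  (only one effort-in slot at J2)
b5 stroke→J3  (J3 needs exactly one e-in)

2  (C1, I1 all integral)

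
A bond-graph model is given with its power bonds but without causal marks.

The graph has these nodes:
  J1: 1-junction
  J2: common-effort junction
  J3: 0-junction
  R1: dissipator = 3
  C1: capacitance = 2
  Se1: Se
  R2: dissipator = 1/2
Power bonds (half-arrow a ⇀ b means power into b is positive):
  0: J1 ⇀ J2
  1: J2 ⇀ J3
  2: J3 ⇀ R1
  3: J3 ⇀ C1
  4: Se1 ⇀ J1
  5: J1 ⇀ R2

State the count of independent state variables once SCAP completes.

β4 |J1  (source Se1 imposes e)
β3 |J3  (C1 integral (e out))
β1 |J2  (J3 effort already set via bond 3)
β2 |R1  (common-e at J3 fixed by 3)
β0 |J1  (0-jn J2 has e-setter on 1)
β5 |R2  (J1: last free bond brings flow in)

1  (C1 all integral)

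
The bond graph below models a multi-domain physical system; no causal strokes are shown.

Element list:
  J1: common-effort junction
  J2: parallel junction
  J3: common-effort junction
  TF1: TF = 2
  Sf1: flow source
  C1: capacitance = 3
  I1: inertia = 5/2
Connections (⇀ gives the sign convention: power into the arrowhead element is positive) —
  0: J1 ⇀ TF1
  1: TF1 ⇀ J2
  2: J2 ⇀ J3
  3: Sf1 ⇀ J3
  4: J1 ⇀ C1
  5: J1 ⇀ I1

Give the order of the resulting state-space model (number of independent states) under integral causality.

2  (C1, I1 all integral)

#3 →Sf1  (source Sf1 imposes f)
#2 →J3  (J3 needs exactly one e-in)
#1 →J2  (J2 needs exactly one e-in)
#0 →TF1  (TF1: transformer flips bond 1)
#4 →J1  (prefer integral on C1)
#5 →I1  (J1 effort already set via bond 4)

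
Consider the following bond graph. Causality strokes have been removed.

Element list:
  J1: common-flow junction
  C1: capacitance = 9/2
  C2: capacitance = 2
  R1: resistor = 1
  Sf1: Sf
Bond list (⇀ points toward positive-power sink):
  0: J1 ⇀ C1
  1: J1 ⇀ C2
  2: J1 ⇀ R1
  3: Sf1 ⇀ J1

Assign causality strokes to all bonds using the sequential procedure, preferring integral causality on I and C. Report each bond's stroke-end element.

b3 stroke→Sf1  (Sf1: flow source, stroke at near end)
b0 stroke→J1  (common-f at J1 fixed by 3)
b1 stroke→J1  (J1 flow already set via bond 3)
b2 stroke→J1  (J1: bond 3 brought flow, rest push out)

b0 stroke→J1
b1 stroke→J1
b2 stroke→J1
b3 stroke→Sf1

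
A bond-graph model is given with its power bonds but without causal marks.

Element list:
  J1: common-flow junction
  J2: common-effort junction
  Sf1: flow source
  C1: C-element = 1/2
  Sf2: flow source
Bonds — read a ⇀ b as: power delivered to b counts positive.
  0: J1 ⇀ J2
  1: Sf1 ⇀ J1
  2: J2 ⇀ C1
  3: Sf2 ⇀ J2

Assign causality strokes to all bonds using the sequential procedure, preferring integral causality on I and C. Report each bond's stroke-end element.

bond 1 stroke→Sf1  (Sf1 fixes flow; stroke at Sf1)
bond 3 stroke→Sf2  (source Sf2 imposes f)
bond 0 stroke→J1  (J1 flow already set via bond 1)
bond 2 stroke→J2  (J2: last free bond brings effort in)

b0 →J1
b1 →Sf1
b2 →J2
b3 →Sf2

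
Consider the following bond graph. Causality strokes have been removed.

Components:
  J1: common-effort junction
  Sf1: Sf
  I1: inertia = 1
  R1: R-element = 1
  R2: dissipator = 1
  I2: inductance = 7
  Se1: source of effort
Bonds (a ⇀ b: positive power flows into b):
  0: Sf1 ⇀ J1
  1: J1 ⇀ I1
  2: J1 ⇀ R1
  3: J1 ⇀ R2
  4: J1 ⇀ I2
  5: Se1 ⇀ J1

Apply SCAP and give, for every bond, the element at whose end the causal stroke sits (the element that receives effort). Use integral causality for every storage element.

bond 0 |Sf1
bond 1 |I1
bond 2 |R1
bond 3 |R2
bond 4 |I2
bond 5 |J1

b0 |Sf1  (source Sf1 imposes f)
b5 |J1  (Se1: effort source, stroke at far end)
b1 |I1  (0-jn J1 has e-setter on 5)
b2 |R1  (J1: bond 5 brought effort, rest push out)
b3 |R2  (J1 effort already set via bond 5)
b4 |I2  (J1 effort already set via bond 5)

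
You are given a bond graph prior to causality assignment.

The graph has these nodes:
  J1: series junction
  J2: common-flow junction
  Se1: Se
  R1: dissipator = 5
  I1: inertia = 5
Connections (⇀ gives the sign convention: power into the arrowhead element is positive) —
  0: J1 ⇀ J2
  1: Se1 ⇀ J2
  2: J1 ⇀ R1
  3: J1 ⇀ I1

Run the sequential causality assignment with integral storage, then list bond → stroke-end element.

#1 |J2  (Se1 fixes effort; stroke away)
#0 |J1  (J2: last free bond brings flow in)
#3 |I1  (prefer integral on I1)
#2 |J1  (common-f at J1 fixed by 3)

β0 stroke at J1
β1 stroke at J2
β2 stroke at J1
β3 stroke at I1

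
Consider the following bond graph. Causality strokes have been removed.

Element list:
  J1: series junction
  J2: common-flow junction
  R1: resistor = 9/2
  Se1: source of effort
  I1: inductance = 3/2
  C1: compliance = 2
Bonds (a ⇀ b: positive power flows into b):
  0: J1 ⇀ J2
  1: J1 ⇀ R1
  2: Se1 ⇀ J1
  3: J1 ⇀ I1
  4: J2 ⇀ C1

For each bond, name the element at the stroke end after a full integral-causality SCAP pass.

b0 |J1
b1 |J1
b2 |J1
b3 |I1
b4 |J2

bond 2 |J1  (Se1 fixes effort; stroke away)
bond 3 |I1  (I1 integral (f out))
bond 0 |J1  (J1: bond 3 brought flow, rest push out)
bond 1 |J1  (J1: bond 3 brought flow, rest push out)
bond 4 |J2  (common-f at J2 fixed by 0)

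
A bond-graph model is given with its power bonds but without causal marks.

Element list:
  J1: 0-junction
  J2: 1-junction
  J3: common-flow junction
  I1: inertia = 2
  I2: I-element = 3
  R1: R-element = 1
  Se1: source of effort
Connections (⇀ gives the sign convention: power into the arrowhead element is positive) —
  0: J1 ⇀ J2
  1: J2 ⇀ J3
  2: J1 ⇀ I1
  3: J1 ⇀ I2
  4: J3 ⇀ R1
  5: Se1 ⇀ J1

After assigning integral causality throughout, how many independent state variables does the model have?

2  (I1, I2 all integral)

#5 stroke→J1  (Se1: effort source, stroke at far end)
#0 stroke→J2  (common-e at J1 fixed by 5)
#2 stroke→I1  (J1: bond 5 brought effort, rest push out)
#3 stroke→I2  (J1 effort already set via bond 5)
#1 stroke→J3  (closing 1-jn rule on J2)
#4 stroke→R1  (closing 1-jn rule on J3)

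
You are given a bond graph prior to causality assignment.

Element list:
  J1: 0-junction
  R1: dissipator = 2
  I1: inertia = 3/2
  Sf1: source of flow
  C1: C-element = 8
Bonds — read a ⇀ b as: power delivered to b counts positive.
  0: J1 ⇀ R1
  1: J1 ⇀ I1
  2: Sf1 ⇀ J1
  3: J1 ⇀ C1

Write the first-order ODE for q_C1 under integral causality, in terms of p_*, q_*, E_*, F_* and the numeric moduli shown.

β2 →Sf1  (source Sf1 imposes f)
β1 →I1  (I1 integral (f out))
β3 →J1  (C1: C, integral causality)
β0 →R1  (J1 effort already set via bond 3)

dq_C1/dt = F_Sf1 - 2*p_I1/3 - q_C1/16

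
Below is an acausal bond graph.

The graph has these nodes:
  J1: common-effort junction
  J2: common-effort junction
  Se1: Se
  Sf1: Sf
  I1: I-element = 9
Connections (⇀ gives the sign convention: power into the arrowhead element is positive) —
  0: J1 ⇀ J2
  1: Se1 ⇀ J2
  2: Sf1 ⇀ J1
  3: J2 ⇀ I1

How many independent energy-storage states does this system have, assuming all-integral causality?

b1 |J2  (Se1 fixes effort; stroke away)
b2 |Sf1  (source Sf1 imposes f)
b0 |J1  (J1: last free bond brings effort in)
b3 |I1  (J2: bond 1 brought effort, rest push out)

1  (I1 all integral)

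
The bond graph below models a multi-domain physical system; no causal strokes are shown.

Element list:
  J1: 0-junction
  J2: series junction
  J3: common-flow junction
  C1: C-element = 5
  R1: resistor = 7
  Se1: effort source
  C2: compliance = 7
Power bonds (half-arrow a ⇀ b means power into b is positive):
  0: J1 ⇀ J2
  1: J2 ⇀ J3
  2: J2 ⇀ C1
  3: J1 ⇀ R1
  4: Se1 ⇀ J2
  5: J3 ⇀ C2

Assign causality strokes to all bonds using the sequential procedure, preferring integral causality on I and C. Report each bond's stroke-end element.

β0 →J1
β1 →J2
β2 →J2
β3 →R1
β4 →J2
β5 →J3

#4 stroke→J2  (source Se1 imposes e)
#2 stroke→J2  (C1 outputs effort q/C1)
#5 stroke→J3  (C2: C, integral causality)
#1 stroke→J2  (only one flow-in slot at J3)
#0 stroke→J1  (only one flow-in slot at J2)
#3 stroke→R1  (common-e at J1 fixed by 0)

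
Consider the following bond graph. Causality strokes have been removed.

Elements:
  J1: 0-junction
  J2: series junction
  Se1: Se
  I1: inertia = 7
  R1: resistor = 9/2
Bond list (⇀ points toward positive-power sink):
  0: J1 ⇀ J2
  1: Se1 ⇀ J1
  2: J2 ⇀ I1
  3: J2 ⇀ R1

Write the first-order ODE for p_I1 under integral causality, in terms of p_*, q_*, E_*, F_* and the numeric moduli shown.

b1 →J1  (Se1 (Se) sets effort on bond)
b0 →J2  (J1 effort already set via bond 1)
b2 →I1  (prefer integral on I1)
b3 →J2  (1-jn J2 has f-setter on 2)

dp_I1/dt = E_Se1 - 9*p_I1/14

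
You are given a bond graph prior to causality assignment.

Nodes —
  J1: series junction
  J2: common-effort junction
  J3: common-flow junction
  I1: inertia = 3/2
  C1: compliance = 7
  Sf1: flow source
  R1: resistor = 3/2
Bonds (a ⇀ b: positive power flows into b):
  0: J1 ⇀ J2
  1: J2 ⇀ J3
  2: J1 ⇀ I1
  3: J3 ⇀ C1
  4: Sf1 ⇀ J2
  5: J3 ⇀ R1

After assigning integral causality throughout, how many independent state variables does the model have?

2  (C1, I1 all integral)

b4 stroke at Sf1  (Sf1 fixes flow; stroke at Sf1)
b2 stroke at I1  (I1 integral (f out))
b0 stroke at J1  (1-jn J1 has f-setter on 2)
b1 stroke at J2  (J2 needs exactly one e-in)
b3 stroke at J3  (J3: bond 1 brought flow, rest push out)
b5 stroke at J3  (1-jn J3 has f-setter on 1)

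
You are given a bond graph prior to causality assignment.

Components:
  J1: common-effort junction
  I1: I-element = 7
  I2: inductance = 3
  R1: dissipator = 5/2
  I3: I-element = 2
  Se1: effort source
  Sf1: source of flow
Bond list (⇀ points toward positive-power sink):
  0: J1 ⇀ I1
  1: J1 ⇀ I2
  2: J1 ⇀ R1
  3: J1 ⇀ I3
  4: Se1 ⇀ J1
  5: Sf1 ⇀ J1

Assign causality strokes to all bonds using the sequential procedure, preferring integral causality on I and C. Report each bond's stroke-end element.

β0 stroke at I1
β1 stroke at I2
β2 stroke at R1
β3 stroke at I3
β4 stroke at J1
β5 stroke at Sf1

b4 stroke→J1  (Se1: effort source, stroke at far end)
b5 stroke→Sf1  (Sf1 (Sf) sets flow on bond)
b0 stroke→I1  (J1 effort already set via bond 4)
b1 stroke→I2  (J1: bond 4 brought effort, rest push out)
b2 stroke→R1  (J1 effort already set via bond 4)
b3 stroke→I3  (J1 effort already set via bond 4)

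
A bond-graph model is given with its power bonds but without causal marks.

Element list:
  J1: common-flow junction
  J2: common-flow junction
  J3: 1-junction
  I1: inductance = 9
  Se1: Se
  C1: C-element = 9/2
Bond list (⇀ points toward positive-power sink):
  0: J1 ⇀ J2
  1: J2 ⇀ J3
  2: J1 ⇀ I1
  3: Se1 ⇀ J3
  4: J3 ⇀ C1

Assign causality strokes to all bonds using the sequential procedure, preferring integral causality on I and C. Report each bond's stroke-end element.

#3 stroke at J3  (Se1 fixes effort; stroke away)
#2 stroke at I1  (I1 outputs flow p/I1)
#0 stroke at J1  (J1 flow already set via bond 2)
#1 stroke at J2  (J2: bond 0 brought flow, rest push out)
#4 stroke at J3  (common-f at J3 fixed by 1)

b0 |J1
b1 |J2
b2 |I1
b3 |J3
b4 |J3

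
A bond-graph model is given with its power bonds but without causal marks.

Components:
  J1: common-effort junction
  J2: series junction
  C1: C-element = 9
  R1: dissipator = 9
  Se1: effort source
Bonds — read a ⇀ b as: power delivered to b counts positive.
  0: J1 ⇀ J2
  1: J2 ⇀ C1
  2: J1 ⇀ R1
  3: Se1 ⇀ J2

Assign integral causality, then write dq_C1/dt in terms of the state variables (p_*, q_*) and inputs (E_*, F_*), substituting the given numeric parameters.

dq_C1/dt = E_Se1/9 - q_C1/81

β3 |J2  (Se1: effort source, stroke at far end)
β1 |J2  (C1: C, integral causality)
β0 |J1  (only one flow-in slot at J2)
β2 |R1  (0-jn J1 has e-setter on 0)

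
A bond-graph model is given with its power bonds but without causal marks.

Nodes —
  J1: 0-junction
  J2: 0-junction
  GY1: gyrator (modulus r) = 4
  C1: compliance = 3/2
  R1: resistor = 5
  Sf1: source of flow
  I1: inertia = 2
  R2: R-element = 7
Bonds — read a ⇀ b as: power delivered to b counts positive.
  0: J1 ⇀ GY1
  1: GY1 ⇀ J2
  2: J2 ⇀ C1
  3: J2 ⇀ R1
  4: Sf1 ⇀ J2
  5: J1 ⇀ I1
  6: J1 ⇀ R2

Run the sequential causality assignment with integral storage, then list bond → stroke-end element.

bond 0 stroke at GY1
bond 1 stroke at GY1
bond 2 stroke at J2
bond 3 stroke at R1
bond 4 stroke at Sf1
bond 5 stroke at I1
bond 6 stroke at J1

bond 4 stroke→Sf1  (source Sf1 imposes f)
bond 2 stroke→J2  (C1: C, integral causality)
bond 1 stroke→GY1  (J2: bond 2 brought effort, rest push out)
bond 3 stroke→R1  (J2 effort already set via bond 2)
bond 0 stroke→GY1  (through GY1, causality inverts; strokes same side of GY1)
bond 5 stroke→I1  (prefer integral on I1)
bond 6 stroke→J1  (closing 0-jn rule on J1)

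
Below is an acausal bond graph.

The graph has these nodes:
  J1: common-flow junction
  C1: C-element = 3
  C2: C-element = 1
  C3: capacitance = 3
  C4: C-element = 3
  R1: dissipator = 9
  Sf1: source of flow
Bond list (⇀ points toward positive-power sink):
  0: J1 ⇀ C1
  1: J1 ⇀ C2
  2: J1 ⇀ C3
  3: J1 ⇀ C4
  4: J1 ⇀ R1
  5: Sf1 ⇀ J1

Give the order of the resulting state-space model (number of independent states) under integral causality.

4  (C1, C2, C3, C4 all integral)

b5 stroke→Sf1  (Sf1: flow source, stroke at near end)
b0 stroke→J1  (J1 flow already set via bond 5)
b1 stroke→J1  (J1 flow already set via bond 5)
b2 stroke→J1  (J1: bond 5 brought flow, rest push out)
b3 stroke→J1  (1-jn J1 has f-setter on 5)
b4 stroke→J1  (J1 flow already set via bond 5)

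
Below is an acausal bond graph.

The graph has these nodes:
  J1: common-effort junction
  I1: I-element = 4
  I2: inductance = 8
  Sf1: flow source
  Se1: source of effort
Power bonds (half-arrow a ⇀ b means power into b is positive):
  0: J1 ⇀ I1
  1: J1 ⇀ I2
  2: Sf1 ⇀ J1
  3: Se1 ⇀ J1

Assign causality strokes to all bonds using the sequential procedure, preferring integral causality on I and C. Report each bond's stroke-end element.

#2 stroke→Sf1  (source Sf1 imposes f)
#3 stroke→J1  (Se1 fixes effort; stroke away)
#0 stroke→I1  (common-e at J1 fixed by 3)
#1 stroke→I2  (0-jn J1 has e-setter on 3)

#0 →I1
#1 →I2
#2 →Sf1
#3 →J1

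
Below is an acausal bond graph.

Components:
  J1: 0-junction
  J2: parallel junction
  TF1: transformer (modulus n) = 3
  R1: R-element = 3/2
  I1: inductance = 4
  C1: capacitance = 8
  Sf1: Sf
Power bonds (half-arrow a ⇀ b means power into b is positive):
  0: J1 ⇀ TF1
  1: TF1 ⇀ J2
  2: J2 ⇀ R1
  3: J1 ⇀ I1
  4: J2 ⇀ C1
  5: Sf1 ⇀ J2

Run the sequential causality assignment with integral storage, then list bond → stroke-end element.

b0 →J1
b1 →TF1
b2 →R1
b3 →I1
b4 →J2
b5 →Sf1

b5 →Sf1  (Sf1 (Sf) sets flow on bond)
b3 →I1  (I1 integral (f out))
b0 →J1  (J1: last free bond brings effort in)
b1 →TF1  (TF1: transformer flips bond 0)
b4 →J2  (C1 integral (e out))
b2 →R1  (common-e at J2 fixed by 4)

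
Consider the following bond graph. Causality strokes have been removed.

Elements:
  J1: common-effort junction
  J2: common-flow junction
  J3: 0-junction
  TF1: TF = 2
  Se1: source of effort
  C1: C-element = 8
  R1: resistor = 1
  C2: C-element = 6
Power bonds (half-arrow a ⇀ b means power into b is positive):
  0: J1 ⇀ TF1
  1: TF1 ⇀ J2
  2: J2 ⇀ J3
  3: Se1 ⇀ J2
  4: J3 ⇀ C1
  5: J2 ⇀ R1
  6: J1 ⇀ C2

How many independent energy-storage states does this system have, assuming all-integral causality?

2  (C1, C2 all integral)

bond 3 |J2  (Se1: effort source, stroke at far end)
bond 4 |J3  (C1 outputs effort q/C1)
bond 2 |J2  (J3: bond 4 brought effort, rest push out)
bond 6 |J1  (prefer integral on C2)
bond 0 |TF1  (J1: bond 6 brought effort, rest push out)
bond 1 |J2  (through TF1, causality passes straight; one stroke at TF1)
bond 5 |R1  (J2: last free bond brings flow in)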